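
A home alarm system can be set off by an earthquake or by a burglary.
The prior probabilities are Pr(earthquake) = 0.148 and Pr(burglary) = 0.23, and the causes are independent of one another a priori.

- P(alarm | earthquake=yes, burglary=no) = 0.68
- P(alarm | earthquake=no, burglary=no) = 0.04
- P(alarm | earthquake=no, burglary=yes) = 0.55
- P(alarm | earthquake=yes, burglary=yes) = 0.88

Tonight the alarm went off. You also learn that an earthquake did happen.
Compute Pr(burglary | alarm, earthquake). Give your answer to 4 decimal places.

Weight on burglary=true, given the evidence: 0.88·0.23 = 0.202400
Normalizer over all consistent configurations: 0.68·0.77 + 0.88·0.23 = 0.726000
P(burglary | alarm, earthquake) = 0.202400/0.726000 ≈ 0.2788

Pr(burglary | alarm, earthquake) ≈ 0.2788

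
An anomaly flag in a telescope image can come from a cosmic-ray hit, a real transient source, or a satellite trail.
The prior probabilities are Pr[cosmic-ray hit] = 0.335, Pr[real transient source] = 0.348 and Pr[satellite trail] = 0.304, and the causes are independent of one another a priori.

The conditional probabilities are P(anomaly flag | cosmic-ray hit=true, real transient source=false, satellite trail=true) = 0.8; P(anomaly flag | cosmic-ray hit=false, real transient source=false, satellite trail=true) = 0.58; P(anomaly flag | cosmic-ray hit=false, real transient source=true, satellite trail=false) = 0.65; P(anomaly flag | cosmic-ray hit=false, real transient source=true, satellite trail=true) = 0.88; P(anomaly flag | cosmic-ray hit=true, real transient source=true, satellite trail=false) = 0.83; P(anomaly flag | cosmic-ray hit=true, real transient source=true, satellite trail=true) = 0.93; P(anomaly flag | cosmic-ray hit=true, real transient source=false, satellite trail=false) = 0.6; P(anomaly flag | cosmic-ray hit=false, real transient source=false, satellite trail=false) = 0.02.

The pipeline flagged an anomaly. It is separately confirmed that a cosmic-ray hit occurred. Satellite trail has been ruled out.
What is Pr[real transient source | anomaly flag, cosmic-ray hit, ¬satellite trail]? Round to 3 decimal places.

Pr[real transient source | anomaly flag, cosmic-ray hit, ¬satellite trail] ≈ 0.425

Weight on real transient source=true, given the evidence: 0.83*0.348 = 0.288840
The normalizing constant is 0.6*0.652 + 0.83*0.348 = 0.680040
Posterior = 0.288840 / 0.680040 ≈ 0.425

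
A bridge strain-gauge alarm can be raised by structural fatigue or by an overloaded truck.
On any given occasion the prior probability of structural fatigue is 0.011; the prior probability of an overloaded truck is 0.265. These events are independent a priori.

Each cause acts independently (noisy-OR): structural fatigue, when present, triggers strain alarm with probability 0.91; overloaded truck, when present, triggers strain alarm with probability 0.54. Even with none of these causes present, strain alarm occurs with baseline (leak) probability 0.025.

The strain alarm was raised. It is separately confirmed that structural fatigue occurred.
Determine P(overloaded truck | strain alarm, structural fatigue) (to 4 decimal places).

Under noisy-OR, P(strain alarm | causes) = 1 − (1−0.025)·∏(1−qᵢ) over the active causes.
Numerator (weight on configurations with overloaded truck): 0.959635×0.265 = 0.254303
Normalizer over all consistent configurations: 0.91225×0.735 + 0.959635×0.265 = 0.924807
P(overloaded truck | strain alarm, structural fatigue) = 0.254303/0.924807 ≈ 0.2750

P(overloaded truck | strain alarm, structural fatigue) ≈ 0.2750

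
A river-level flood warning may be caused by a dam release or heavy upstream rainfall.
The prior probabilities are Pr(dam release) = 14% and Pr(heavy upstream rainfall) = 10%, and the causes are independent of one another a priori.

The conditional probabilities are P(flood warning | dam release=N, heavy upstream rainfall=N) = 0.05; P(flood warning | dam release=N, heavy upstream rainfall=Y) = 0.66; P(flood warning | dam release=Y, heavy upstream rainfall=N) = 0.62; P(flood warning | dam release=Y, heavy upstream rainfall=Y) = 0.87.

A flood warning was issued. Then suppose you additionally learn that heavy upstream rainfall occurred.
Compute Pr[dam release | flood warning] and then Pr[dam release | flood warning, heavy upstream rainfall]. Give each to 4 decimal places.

Numerator (weight on configurations with dam release): 0.078120 + 0.012180 = 0.090300
Normalizer over all consistent configurations: 0.05*0.86*0.9 + 0.66*0.86*0.1 + 0.62*0.14*0.9 + 0.87*0.14*0.1 = 0.185760
Posterior = 0.090300 / 0.185760 ≈ 0.4861

Now condition on the additional information:
Weight on dam release=true, given the evidence: 0.87×0.14 = 0.121800
Denominator P(flood warning | heavy upstream rainfall): 0.66×0.86 + 0.87×0.14 = 0.689400
P(dam release | flood warning, heavy upstream rainfall) = 0.121800/0.689400 ≈ 0.1767
The drop from 0.4861 to 0.1767 is the explaining-away (discounting) effect.

Pr[dam release | flood warning] ≈ 0.4861; Pr[dam release | flood warning, heavy upstream rainfall] ≈ 0.1767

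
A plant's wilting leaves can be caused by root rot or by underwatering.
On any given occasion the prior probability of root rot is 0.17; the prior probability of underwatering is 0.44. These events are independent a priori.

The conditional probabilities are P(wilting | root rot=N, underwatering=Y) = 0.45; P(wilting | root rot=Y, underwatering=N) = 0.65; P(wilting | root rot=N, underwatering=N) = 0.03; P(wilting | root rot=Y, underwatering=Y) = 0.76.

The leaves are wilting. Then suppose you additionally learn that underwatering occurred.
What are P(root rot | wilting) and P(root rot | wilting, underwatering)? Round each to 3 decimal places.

By total probability over the 4 (root rot, underwatering) configurations:
  P(wilting) = 0.03·0.83·0.56 + 0.45·0.83·0.44 + 0.65·0.17·0.56 + 0.76·0.17·0.44
        = 0.013944 + 0.164340 + 0.061880 + 0.056848 = 0.297012
Configurations with root rot contribute 0.118728, so
  P(root rot | wilting) = 0.118728 / 0.297012 ≈ 0.400

Now condition on the additional information:
Sum P(wilting|·) weighted by the priors over both values of root rot:
  P(wilting | underwatering) = 0.45*0.83 + 0.76*0.17
        = 0.373500 + 0.129200 = 0.502700
Keeping only the root rot-present terms gives 0.129200, so
  P(root rot | wilting, underwatering) = 0.129200 / 0.502700 ≈ 0.257

P(root rot | wilting) ≈ 0.400; P(root rot | wilting, underwatering) ≈ 0.257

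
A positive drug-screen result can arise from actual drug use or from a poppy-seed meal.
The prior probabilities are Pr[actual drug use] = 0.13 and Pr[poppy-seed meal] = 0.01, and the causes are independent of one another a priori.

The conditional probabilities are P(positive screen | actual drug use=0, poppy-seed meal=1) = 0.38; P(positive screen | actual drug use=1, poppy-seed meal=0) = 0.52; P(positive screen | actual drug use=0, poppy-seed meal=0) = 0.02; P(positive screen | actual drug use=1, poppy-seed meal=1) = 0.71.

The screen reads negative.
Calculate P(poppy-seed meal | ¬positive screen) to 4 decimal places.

P(poppy-seed meal | ¬positive screen) ≈ 0.0063

For the numerator, keep only poppy-seed meal=true terms: 0.005394 + 0.000377 = 0.005771
The normalizing constant is 0.98*0.87*0.99 + 0.62*0.87*0.01 + 0.48*0.13*0.99 + 0.29*0.13*0.01 = 0.911621
Posterior = 0.005771 / 0.911621 ≈ 0.0063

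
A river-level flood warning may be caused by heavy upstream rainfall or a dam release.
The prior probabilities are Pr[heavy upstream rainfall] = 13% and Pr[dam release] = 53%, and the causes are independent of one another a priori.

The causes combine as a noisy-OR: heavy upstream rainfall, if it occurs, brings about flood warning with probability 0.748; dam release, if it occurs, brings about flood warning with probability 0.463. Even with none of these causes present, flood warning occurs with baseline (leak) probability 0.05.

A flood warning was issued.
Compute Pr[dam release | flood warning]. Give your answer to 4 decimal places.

Under noisy-OR, P(flood warning | causes) = 1 − (1−0.05)·∏(1−qᵢ) over the active causes.
By total probability over the 4 (heavy upstream rainfall, dam release) configurations:
  P(flood warning) = 0.05×0.87×0.47 + 0.48985×0.87×0.53 + 0.7606×0.13×0.47 + 0.871442×0.13×0.53
        = 0.020445 + 0.225870 + 0.046473 + 0.060042 = 0.352830
The terms with dam release present sum to 0.285912, so
  P(dam release | flood warning) = 0.285912 / 0.352830 ≈ 0.8103

Pr[dam release | flood warning] ≈ 0.8103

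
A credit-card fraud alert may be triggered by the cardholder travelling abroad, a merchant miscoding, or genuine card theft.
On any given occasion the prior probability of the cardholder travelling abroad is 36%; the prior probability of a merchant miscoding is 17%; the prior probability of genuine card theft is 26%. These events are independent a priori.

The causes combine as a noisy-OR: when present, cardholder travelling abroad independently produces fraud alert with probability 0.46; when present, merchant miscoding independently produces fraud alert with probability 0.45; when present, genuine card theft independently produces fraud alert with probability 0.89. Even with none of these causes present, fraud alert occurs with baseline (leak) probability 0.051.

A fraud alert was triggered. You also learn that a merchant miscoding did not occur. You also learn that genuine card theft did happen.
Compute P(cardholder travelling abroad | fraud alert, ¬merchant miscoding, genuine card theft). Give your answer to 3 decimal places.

P(cardholder travelling abroad | fraud alert, ¬merchant miscoding, genuine card theft) ≈ 0.372

Under noisy-OR, P(fraud alert | causes) = 1 − (1−0.051)·∏(1−qᵢ) over the active causes.
Weight on cardholder travelling abroad=true, given the evidence: 0.943629·0.36 = 0.339706
Normalizer over all consistent configurations: 0.89561·0.64 + 0.943629·0.36 = 0.912896
Posterior = 0.339706 / 0.912896 ≈ 0.372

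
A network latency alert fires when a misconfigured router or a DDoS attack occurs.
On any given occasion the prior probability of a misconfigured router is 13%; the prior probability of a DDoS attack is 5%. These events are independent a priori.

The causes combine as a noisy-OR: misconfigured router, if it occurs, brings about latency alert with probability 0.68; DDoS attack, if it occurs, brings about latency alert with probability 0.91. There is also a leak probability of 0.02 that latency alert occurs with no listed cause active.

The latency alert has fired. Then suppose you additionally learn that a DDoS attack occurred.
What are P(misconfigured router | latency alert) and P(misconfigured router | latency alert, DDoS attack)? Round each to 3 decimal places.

P(misconfigured router | latency alert) ≈ 0.618; P(misconfigured router | latency alert, DDoS attack) ≈ 0.137

Under noisy-OR, P(latency alert | causes) = 1 − (1−0.02)·∏(1−qᵢ) over the active causes.
By total probability over the 4 (misconfigured router, DDoS attack) configurations:
  P(latency alert) = 0.02×0.87×0.95 + 0.9118×0.87×0.05 + 0.6864×0.13×0.95 + 0.971776×0.13×0.05
        = 0.016530 + 0.039663 + 0.084770 + 0.006317 = 0.147280
Configurations with misconfigured router contribute 0.091087, so
  P(misconfigured router | latency alert) = 0.091087 / 0.147280 ≈ 0.618

Now condition on the additional information:
By total probability over both values of misconfigured router:
  P(latency alert | DDoS attack) = 0.9118×0.87 + 0.971776×0.13
        = 0.793266 + 0.126331 = 0.919597
Configurations with misconfigured router contribute 0.126331, so
  P(misconfigured router | latency alert, DDoS attack) = 0.126331 / 0.919597 ≈ 0.137
This is intercausal reasoning (explaining away): once DDoS attack accounts for the latency alert, misconfigured router becomes less likely.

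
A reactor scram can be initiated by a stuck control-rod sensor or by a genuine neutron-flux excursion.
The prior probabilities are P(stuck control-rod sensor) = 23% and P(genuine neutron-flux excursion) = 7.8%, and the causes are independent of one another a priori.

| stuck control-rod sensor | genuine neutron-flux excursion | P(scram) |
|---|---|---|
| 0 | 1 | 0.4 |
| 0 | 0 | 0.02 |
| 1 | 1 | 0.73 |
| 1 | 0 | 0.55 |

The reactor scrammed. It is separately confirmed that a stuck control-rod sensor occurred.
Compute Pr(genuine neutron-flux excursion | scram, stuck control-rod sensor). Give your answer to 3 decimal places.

Enumerate both values of genuine neutron-flux excursion and weight by the priors:
  P(scram | stuck control-rod sensor) = 0.55·0.922 + 0.73·0.078
        = 0.507100 + 0.056940 = 0.564040
The terms with genuine neutron-flux excursion present sum to 0.056940, so
  P(genuine neutron-flux excursion | scram, stuck control-rod sensor) = 0.056940 / 0.564040 ≈ 0.101

Pr(genuine neutron-flux excursion | scram, stuck control-rod sensor) ≈ 0.101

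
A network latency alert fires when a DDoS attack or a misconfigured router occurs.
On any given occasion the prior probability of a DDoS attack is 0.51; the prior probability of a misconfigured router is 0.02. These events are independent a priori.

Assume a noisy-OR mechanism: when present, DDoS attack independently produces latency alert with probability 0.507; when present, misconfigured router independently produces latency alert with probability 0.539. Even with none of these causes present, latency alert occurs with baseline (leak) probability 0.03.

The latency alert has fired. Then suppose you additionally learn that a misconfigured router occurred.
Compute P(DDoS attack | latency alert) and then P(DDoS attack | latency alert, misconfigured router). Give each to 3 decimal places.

P(DDoS attack | latency alert) ≈ 0.931; P(DDoS attack | latency alert, misconfigured router) ≈ 0.595

Under noisy-OR, P(latency alert | causes) = 1 − (1−0.03)·∏(1−qᵢ) over the active causes.
By total probability over the 4 (DDoS attack, misconfigured router) configurations:
  P(latency alert) = 0.03×0.49×0.98 + 0.55283×0.49×0.02 + 0.52179×0.51×0.98 + 0.779545×0.51×0.02
        = 0.014406 + 0.005418 + 0.260791 + 0.007951 = 0.288566
Configurations with DDoS attack contribute 0.268742, so
  P(DDoS attack | latency alert) = 0.268742 / 0.288566 ≈ 0.931

Now condition on the additional information:
Enumerate both values of DDoS attack and weight by the priors:
  P(latency alert | misconfigured router) = 0.55283*0.49 + 0.779545*0.51
        = 0.270887 + 0.397568 = 0.668455
Keeping only the DDoS attack-present terms gives 0.397568, so
  P(DDoS attack | latency alert, misconfigured router) = 0.397568 / 0.668455 ≈ 0.595
— misconfigured router explains away the evidence for DDoS attack.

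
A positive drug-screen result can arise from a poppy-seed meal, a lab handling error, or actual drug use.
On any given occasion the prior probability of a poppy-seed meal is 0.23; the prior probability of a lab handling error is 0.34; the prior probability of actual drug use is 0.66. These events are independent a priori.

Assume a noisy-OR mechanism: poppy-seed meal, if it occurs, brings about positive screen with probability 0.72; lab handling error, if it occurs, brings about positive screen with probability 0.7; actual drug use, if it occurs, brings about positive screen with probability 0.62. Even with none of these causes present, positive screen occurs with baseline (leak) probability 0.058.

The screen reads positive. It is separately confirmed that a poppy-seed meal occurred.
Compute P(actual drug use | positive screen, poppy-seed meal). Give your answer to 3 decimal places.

P(actual drug use | positive screen, poppy-seed meal) ≈ 0.692

Under noisy-OR, P(positive screen | causes) = 1 − (1−0.058)·∏(1−qᵢ) over the active causes.
For the numerator, keep only actual drug use=true terms: 0.391940 + 0.217653 = 0.609593
The normalizing constant is 0.73624×0.66×0.34 + 0.899771×0.66×0.66 + 0.920872×0.34×0.34 + 0.969931×0.34×0.66 = 0.881258
Posterior = 0.609593 / 0.881258 ≈ 0.692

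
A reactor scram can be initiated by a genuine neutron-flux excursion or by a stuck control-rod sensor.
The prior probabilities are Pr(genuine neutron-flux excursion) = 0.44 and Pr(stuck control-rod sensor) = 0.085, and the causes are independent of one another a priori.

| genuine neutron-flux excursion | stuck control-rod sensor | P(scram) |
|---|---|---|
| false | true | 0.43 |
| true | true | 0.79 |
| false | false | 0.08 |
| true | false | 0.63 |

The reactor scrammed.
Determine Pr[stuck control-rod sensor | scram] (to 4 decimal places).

Pr[stuck control-rod sensor | scram] ≈ 0.1451

P(scram) = 0.08*0.56*0.915 + 0.43*0.56*0.085 + 0.63*0.44*0.915 + 0.79*0.44*0.085 = 0.040992 + 0.020468 + 0.253638 + 0.029546 = 0.344644
Of this, 0.050014 comes from 0.020468 + 0.029546 (the stuck control-rod sensor=true cases).
So P(stuck control-rod sensor | scram) = 0.050014/0.344644 ≈ 0.1451.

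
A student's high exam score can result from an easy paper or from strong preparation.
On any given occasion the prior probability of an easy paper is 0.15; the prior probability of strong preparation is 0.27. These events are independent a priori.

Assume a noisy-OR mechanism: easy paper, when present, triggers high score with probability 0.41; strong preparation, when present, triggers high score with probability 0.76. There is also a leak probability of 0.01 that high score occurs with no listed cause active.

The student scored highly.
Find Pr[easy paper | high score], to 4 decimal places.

Pr[easy paper | high score] ≈ 0.3073

Under noisy-OR, P(high score | causes) = 1 − (1−0.01)·∏(1−qᵢ) over the active causes.
P(high score) = 0.01·0.85·0.73 + 0.7624·0.85·0.27 + 0.4159·0.15·0.73 + 0.859816·0.15·0.27 = 0.006205 + 0.174971 + 0.045541 + 0.034823 = 0.261540
The easy paper-present share is 0.045541 + 0.034823 = 0.080364.
Hence the posterior is 0.080364/0.261540 ≈ 0.3073.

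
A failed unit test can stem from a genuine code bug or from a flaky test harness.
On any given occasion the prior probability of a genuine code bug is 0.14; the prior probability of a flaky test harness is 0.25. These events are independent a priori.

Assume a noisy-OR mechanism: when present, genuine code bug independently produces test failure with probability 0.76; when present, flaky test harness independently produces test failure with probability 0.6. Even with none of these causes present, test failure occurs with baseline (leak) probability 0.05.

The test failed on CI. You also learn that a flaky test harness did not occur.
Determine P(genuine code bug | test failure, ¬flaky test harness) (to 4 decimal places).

P(genuine code bug | test failure, ¬flaky test harness) ≈ 0.7154

Under noisy-OR, P(test failure | causes) = 1 − (1−0.05)·∏(1−qᵢ) over the active causes.
By total probability over both values of genuine code bug:
  P(test failure | ¬flaky test harness) = 0.05·0.86 + 0.772·0.14
        = 0.043000 + 0.108080 = 0.151080
Configurations with genuine code bug contribute 0.108080, so
  P(genuine code bug | test failure, ¬flaky test harness) = 0.108080 / 0.151080 ≈ 0.7154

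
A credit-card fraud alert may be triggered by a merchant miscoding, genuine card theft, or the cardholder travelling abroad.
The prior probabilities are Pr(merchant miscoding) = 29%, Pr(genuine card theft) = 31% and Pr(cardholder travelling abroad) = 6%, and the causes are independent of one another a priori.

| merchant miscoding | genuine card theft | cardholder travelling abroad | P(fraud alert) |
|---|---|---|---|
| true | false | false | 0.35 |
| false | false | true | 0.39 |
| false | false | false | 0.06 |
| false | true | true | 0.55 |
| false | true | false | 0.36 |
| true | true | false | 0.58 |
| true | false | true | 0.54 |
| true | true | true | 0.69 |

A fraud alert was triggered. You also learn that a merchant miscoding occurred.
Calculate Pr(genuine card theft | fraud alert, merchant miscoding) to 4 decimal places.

Pr(genuine card theft | fraud alert, merchant miscoding) ≈ 0.4217

By total probability over the 4 (genuine card theft, cardholder travelling abroad) configurations:
  P(fraud alert | merchant miscoding) = 0.35*0.69*0.94 + 0.54*0.69*0.06 + 0.58*0.31*0.94 + 0.69*0.31*0.06
        = 0.227010 + 0.022356 + 0.169012 + 0.012834 = 0.431212
Keeping only the genuine card theft-present terms gives 0.181846, so
  P(genuine card theft | fraud alert, merchant miscoding) = 0.181846 / 0.431212 ≈ 0.4217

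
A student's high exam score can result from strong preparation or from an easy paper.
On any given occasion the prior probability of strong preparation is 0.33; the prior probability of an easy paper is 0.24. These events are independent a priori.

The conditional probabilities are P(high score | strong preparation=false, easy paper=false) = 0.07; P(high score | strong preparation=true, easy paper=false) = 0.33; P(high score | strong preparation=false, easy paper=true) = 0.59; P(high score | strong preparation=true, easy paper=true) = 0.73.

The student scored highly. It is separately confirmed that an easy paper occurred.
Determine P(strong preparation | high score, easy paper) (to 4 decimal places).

P(strong preparation | high score, easy paper) ≈ 0.3787

Numerator (weight on configurations with strong preparation): 0.73·0.33 = 0.240900
Normalizer over all consistent configurations: 0.59·0.67 + 0.73·0.33 = 0.636200
Posterior = 0.240900 / 0.636200 ≈ 0.3787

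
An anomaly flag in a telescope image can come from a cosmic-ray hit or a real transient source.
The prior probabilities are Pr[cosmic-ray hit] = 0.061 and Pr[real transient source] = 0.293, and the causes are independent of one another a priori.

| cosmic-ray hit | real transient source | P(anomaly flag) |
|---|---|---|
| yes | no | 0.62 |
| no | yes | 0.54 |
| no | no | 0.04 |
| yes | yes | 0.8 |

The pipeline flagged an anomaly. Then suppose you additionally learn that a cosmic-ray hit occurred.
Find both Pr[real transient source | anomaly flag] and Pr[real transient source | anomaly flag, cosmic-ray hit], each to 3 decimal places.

Pr[real transient source | anomaly flag] ≈ 0.753; Pr[real transient source | anomaly flag, cosmic-ray hit] ≈ 0.348

Sum P(anomaly flag|·) weighted by the priors over the 4 (cosmic-ray hit, real transient source) configurations:
  P(anomaly flag) = 0.04*0.939*0.707 + 0.54*0.939*0.293 + 0.62*0.061*0.707 + 0.8*0.061*0.293
        = 0.026555 + 0.148569 + 0.026739 + 0.014298 = 0.216161
Configurations with real transient source contribute 0.162867, so
  P(real transient source | anomaly flag) = 0.162867 / 0.216161 ≈ 0.753

With the extra evidence:
Enumerate both values of real transient source and weight by the priors:
  P(anomaly flag | cosmic-ray hit) = 0.62·0.707 + 0.8·0.293
        = 0.438340 + 0.234400 = 0.672740
Keeping only the real transient source-present terms gives 0.234400, so
  P(real transient source | anomaly flag, cosmic-ray hit) = 0.234400 / 0.672740 ≈ 0.348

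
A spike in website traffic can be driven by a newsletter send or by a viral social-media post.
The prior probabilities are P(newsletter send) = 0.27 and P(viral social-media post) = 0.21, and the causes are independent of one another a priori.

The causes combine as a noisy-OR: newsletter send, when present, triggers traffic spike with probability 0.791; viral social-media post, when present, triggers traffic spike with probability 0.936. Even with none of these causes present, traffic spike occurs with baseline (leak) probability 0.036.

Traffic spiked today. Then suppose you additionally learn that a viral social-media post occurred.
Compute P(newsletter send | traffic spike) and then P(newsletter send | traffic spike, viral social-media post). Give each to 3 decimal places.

Under noisy-OR, P(traffic spike | causes) = 1 − (1−0.036)·∏(1−qᵢ) over the active causes.
Weight on newsletter send=true, given the evidence: 0.170325 + 0.055969 = 0.226294
The normalizing constant is 0.036×0.73×0.79 + 0.938304×0.73×0.21 + 0.798524×0.27×0.79 + 0.987106×0.27×0.21 = 0.390897
Posterior = 0.226294 / 0.390897 ≈ 0.579

Now also conditioning on viral social-media post=true:
P(traffic spike | viral social-media post) = 0.938304·0.73 + 0.987106·0.27 = 0.684962 + 0.266519 = 0.951481
Restricting to configurations with newsletter send present: 0.987106·0.27 = 0.266519.
So P(newsletter send | traffic spike, viral social-media post) = 0.266519/0.951481 ≈ 0.280.
Conditioning on viral social-media post lowers the posterior on newsletter send: the classic explaining-away effect in a common-effect structure.

P(newsletter send | traffic spike) ≈ 0.579; P(newsletter send | traffic spike, viral social-media post) ≈ 0.280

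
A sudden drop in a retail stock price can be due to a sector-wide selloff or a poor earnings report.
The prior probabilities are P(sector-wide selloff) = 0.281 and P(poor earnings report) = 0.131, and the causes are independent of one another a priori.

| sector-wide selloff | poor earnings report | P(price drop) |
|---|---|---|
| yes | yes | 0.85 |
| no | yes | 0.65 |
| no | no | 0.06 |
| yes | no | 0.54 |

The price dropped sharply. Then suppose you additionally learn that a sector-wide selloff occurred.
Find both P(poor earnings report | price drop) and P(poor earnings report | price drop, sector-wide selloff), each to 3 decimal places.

For the numerator, keep only poor earnings report=true terms: 0.061223 + 0.031289 = 0.092512
The normalizing constant is 0.06×0.719×0.869 + 0.65×0.719×0.131 + 0.54×0.281×0.869 + 0.85×0.281×0.131 = 0.261863
P(poor earnings report | price drop) = 0.092512/0.261863 ≈ 0.353

Now also conditioning on sector-wide selloff=true:
By total probability over both values of poor earnings report:
  P(price drop | sector-wide selloff) = 0.54*0.869 + 0.85*0.131
        = 0.469260 + 0.111350 = 0.580610
Keeping only the poor earnings report-present terms gives 0.111350, so
  P(poor earnings report | price drop, sector-wide selloff) = 0.111350 / 0.580610 ≈ 0.192

P(poor earnings report | price drop) ≈ 0.353; P(poor earnings report | price drop, sector-wide selloff) ≈ 0.192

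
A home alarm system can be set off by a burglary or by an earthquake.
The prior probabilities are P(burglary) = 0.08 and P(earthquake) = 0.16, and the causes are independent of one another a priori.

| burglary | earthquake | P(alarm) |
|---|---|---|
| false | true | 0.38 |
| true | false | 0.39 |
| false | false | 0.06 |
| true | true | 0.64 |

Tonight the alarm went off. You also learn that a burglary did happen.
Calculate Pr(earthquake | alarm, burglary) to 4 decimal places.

Pr(earthquake | alarm, burglary) ≈ 0.2381

P(alarm | burglary) = 0.39·0.84 + 0.64·0.16 = 0.327600 + 0.102400 = 0.430000
The earthquake-present share is 0.64·0.16 = 0.102400.
So P(earthquake | alarm, burglary) = 0.102400/0.430000 ≈ 0.2381.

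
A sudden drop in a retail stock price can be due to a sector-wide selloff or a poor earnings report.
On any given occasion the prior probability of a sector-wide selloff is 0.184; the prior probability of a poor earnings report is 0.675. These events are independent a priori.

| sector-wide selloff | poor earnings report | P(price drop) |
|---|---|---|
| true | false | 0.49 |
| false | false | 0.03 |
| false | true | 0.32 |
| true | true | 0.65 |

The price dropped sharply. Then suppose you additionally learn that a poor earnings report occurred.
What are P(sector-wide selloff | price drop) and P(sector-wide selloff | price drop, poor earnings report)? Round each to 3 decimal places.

P(sector-wide selloff | price drop) ≈ 0.374; P(sector-wide selloff | price drop, poor earnings report) ≈ 0.314

P(price drop) = 0.03*0.816*0.325 + 0.32*0.816*0.675 + 0.49*0.184*0.325 + 0.65*0.184*0.675 = 0.007956 + 0.176256 + 0.029302 + 0.080730 = 0.294244
Of this, 0.110032 comes from 0.029302 + 0.080730 (the sector-wide selloff=true cases).
P(sector-wide selloff | price drop) = 0.110032 / 0.294244 ≈ 0.374

Now also conditioning on poor earnings report=true:
Enumerate both values of sector-wide selloff and weight by the priors:
  P(price drop | poor earnings report) = 0.32*0.816 + 0.65*0.184
        = 0.261120 + 0.119600 = 0.380720
Configurations with sector-wide selloff contribute 0.119600, so
  P(sector-wide selloff | price drop, poor earnings report) = 0.119600 / 0.380720 ≈ 0.314
— poor earnings report explains away the evidence for sector-wide selloff.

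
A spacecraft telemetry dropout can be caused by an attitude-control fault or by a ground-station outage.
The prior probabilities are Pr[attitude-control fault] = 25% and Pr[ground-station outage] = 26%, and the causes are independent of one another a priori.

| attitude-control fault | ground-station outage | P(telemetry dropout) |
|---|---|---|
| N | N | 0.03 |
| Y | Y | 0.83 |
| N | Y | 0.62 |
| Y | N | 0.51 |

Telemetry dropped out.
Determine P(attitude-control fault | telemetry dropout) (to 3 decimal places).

P(attitude-control fault | telemetry dropout) ≈ 0.519

P(telemetry dropout) = 0.03×0.75×0.74 + 0.62×0.75×0.26 + 0.51×0.25×0.74 + 0.83×0.25×0.26 = 0.016650 + 0.120900 + 0.094350 + 0.053950 = 0.285850
Of this, 0.148300 comes from 0.094350 + 0.053950 (the attitude-control fault=true cases).
Hence the posterior is 0.148300/0.285850 ≈ 0.519.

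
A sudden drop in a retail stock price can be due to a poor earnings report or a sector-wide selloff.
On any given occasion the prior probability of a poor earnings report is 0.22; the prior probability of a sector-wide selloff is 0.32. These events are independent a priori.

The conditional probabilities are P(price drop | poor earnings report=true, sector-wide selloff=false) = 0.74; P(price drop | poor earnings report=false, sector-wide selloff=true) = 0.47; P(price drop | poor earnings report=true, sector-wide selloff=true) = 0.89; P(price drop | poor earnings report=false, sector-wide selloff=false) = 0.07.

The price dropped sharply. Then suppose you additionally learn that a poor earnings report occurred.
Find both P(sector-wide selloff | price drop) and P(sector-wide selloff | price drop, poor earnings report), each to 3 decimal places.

By total probability over the 4 (poor earnings report, sector-wide selloff) configurations:
  P(price drop) = 0.07*0.78*0.68 + 0.47*0.78*0.32 + 0.74*0.22*0.68 + 0.89*0.22*0.32
        = 0.037128 + 0.117312 + 0.110704 + 0.062656 = 0.327800
Configurations with sector-wide selloff contribute 0.179968, so
  P(sector-wide selloff | price drop) = 0.179968 / 0.327800 ≈ 0.549

With the extra evidence:
For the numerator, keep only sector-wide selloff=true terms: 0.89*0.32 = 0.284800
The normalizing constant is 0.74*0.68 + 0.89*0.32 = 0.788000
Posterior = 0.284800 / 0.788000 ≈ 0.361

P(sector-wide selloff | price drop) ≈ 0.549; P(sector-wide selloff | price drop, poor earnings report) ≈ 0.361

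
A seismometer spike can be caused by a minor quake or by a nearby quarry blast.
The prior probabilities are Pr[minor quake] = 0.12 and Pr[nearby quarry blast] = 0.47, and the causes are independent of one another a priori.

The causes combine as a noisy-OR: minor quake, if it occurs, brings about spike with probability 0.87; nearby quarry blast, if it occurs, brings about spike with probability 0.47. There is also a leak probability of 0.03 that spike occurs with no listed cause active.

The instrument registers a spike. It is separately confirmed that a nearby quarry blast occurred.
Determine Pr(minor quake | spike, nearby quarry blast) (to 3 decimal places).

Pr(minor quake | spike, nearby quarry blast) ≈ 0.208

Under noisy-OR, P(spike | causes) = 1 − (1−0.03)·∏(1−qᵢ) over the active causes.
Enumerate both values of minor quake and weight by the priors:
  P(spike | nearby quarry blast) = 0.4859*0.88 + 0.933167*0.12
        = 0.427592 + 0.111980 = 0.539572
Keeping only the minor quake-present terms gives 0.111980, so
  P(minor quake | spike, nearby quarry blast) = 0.111980 / 0.539572 ≈ 0.208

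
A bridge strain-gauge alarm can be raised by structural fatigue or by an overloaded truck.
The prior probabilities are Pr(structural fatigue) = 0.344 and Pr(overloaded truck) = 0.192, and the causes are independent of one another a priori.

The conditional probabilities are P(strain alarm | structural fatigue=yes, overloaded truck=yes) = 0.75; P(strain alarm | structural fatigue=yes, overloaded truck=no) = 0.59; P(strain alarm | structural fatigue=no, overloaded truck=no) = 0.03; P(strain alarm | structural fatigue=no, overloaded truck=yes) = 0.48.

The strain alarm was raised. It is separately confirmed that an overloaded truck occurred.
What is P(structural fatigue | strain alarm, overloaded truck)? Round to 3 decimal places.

Numerator (weight on configurations with structural fatigue): 0.75×0.344 = 0.258000
The normalizing constant is 0.48×0.656 + 0.75×0.344 = 0.572880
Posterior = 0.258000 / 0.572880 ≈ 0.450

P(structural fatigue | strain alarm, overloaded truck) ≈ 0.450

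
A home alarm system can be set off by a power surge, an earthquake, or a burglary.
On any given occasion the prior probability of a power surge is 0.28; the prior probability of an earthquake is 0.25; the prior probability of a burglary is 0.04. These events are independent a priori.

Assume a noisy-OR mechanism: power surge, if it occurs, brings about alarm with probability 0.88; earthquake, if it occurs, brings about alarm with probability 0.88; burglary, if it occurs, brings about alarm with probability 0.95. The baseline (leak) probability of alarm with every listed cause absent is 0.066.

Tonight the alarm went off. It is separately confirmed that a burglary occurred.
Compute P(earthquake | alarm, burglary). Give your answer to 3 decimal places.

Under noisy-OR, P(alarm | causes) = 1 − (1−0.066)·∏(1−qᵢ) over the active causes.
Sum P(alarm|·) weighted by the priors over the 4 (power surge, earthquake) configurations:
  P(alarm | burglary) = 0.9533*0.72*0.75 + 0.994396*0.72*0.25 + 0.994396*0.28*0.75 + 0.999328*0.28*0.25
        = 0.514782 + 0.178991 + 0.208823 + 0.069953 = 0.972549
The terms with earthquake present sum to 0.248944, so
  P(earthquake | alarm, burglary) = 0.248944 / 0.972549 ≈ 0.256

P(earthquake | alarm, burglary) ≈ 0.256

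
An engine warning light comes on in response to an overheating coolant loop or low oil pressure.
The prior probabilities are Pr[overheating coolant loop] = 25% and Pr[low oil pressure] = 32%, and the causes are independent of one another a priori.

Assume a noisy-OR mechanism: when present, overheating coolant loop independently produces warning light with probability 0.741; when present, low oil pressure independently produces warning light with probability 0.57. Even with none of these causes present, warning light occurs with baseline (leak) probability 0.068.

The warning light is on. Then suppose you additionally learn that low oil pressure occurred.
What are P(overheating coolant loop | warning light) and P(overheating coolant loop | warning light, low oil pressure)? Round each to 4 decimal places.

P(overheating coolant loop | warning light) ≈ 0.5292; P(overheating coolant loop | warning light, low oil pressure) ≈ 0.3327

Under noisy-OR, P(warning light | causes) = 1 − (1−0.068)·∏(1−qᵢ) over the active causes.
Weight on overheating coolant loop=true, given the evidence: 0.128964 + 0.071696 = 0.200660
The normalizing constant is 0.068*0.75*0.68 + 0.59924*0.75*0.32 + 0.758612*0.25*0.68 + 0.896203*0.25*0.32 = 0.379158
Posterior = 0.200660 / 0.379158 ≈ 0.5292

With the extra evidence:
Sum P(warning light|·) weighted by the priors over both values of overheating coolant loop:
  P(warning light | low oil pressure) = 0.59924*0.75 + 0.896203*0.25
        = 0.449430 + 0.224051 = 0.673481
Configurations with overheating coolant loop contribute 0.224051, so
  P(overheating coolant loop | warning light, low oil pressure) = 0.224051 / 0.673481 ≈ 0.3327
Conditioning on low oil pressure lowers the posterior on overheating coolant loop: the classic explaining-away effect in a common-effect structure.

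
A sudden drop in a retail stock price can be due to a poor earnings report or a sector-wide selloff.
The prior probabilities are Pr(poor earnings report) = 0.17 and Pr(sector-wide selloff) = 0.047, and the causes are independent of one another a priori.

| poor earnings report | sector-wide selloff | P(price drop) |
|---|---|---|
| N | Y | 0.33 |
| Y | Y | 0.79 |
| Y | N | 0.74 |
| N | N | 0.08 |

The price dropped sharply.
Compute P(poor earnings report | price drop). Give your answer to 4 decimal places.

P(poor earnings report | price drop) ≈ 0.6237

Enumerate the 4 (poor earnings report, sector-wide selloff) configurations and weight by the priors:
  P(price drop) = 0.08×0.83×0.953 + 0.33×0.83×0.047 + 0.74×0.17×0.953 + 0.79×0.17×0.047
        = 0.063279 + 0.012873 + 0.119887 + 0.006312 = 0.202351
Configurations with poor earnings report contribute 0.126199, so
  P(poor earnings report | price drop) = 0.126199 / 0.202351 ≈ 0.6237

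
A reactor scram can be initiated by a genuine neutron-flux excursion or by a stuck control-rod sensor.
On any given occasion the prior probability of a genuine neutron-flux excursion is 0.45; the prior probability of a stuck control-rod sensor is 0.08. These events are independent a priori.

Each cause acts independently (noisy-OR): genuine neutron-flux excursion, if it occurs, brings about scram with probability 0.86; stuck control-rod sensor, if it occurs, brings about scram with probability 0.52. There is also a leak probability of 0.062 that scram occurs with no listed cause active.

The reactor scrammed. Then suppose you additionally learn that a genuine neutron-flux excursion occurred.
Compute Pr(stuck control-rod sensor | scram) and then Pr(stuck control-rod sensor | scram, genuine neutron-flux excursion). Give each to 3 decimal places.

Pr(stuck control-rod sensor | scram) ≈ 0.129; Pr(stuck control-rod sensor | scram, genuine neutron-flux excursion) ≈ 0.086

Under noisy-OR, P(scram | causes) = 1 − (1−0.062)·∏(1−qᵢ) over the active causes.
P(scram) = 0.062*0.55*0.92 + 0.54976*0.55*0.08 + 0.86868*0.45*0.92 + 0.936966*0.45*0.08 = 0.031372 + 0.024189 + 0.359634 + 0.033731 = 0.448926
Of this, 0.057920 comes from 0.024189 + 0.033731 (the stuck control-rod sensor=true cases).
So P(stuck control-rod sensor | scram) = 0.057920/0.448926 ≈ 0.129.

With the extra evidence:
P(scram | genuine neutron-flux excursion) = 0.86868*0.92 + 0.936966*0.08 = 0.799186 + 0.074957 = 0.874143
Of this, 0.074957 comes from 0.936966*0.08 (the stuck control-rod sensor=true cases).
P(stuck control-rod sensor | scram, genuine neutron-flux excursion) = 0.074957 / 0.874143 ≈ 0.086
The drop from 0.129 to 0.086 is the explaining-away (discounting) effect.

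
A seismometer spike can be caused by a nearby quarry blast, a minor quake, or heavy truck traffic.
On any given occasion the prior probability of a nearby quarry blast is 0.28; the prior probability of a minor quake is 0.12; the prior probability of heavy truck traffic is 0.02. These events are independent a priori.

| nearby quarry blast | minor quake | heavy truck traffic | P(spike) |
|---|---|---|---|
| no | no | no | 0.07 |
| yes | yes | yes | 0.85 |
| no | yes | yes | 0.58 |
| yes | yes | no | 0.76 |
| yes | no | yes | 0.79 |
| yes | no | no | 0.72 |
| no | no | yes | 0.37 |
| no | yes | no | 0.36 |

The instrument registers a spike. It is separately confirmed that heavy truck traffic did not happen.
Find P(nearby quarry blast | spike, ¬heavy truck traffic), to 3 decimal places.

Sum P(spike|·) weighted by the priors over the 4 (nearby quarry blast, minor quake) configurations:
  P(spike | ¬heavy truck traffic) = 0.07·0.72·0.88 + 0.36·0.72·0.12 + 0.72·0.28·0.88 + 0.76·0.28·0.12
        = 0.044352 + 0.031104 + 0.177408 + 0.025536 = 0.278400
Keeping only the nearby quarry blast-present terms gives 0.202944, so
  P(nearby quarry blast | spike, ¬heavy truck traffic) = 0.202944 / 0.278400 ≈ 0.729

P(nearby quarry blast | spike, ¬heavy truck traffic) ≈ 0.729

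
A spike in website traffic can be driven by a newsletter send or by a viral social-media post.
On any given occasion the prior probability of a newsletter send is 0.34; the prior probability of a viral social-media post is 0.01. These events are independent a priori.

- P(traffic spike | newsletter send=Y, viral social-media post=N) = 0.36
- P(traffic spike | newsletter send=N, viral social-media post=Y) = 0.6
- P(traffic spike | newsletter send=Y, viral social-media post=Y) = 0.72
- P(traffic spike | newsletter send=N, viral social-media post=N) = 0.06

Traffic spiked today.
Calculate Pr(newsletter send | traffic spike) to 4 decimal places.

Sum P(traffic spike|·) weighted by the priors over the 4 (newsletter send, viral social-media post) configurations:
  P(traffic spike) = 0.06×0.66×0.99 + 0.6×0.66×0.01 + 0.36×0.34×0.99 + 0.72×0.34×0.01
        = 0.039204 + 0.003960 + 0.121176 + 0.002448 = 0.166788
Configurations with newsletter send contribute 0.123624, so
  P(newsletter send | traffic spike) = 0.123624 / 0.166788 ≈ 0.7412

Pr(newsletter send | traffic spike) ≈ 0.7412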